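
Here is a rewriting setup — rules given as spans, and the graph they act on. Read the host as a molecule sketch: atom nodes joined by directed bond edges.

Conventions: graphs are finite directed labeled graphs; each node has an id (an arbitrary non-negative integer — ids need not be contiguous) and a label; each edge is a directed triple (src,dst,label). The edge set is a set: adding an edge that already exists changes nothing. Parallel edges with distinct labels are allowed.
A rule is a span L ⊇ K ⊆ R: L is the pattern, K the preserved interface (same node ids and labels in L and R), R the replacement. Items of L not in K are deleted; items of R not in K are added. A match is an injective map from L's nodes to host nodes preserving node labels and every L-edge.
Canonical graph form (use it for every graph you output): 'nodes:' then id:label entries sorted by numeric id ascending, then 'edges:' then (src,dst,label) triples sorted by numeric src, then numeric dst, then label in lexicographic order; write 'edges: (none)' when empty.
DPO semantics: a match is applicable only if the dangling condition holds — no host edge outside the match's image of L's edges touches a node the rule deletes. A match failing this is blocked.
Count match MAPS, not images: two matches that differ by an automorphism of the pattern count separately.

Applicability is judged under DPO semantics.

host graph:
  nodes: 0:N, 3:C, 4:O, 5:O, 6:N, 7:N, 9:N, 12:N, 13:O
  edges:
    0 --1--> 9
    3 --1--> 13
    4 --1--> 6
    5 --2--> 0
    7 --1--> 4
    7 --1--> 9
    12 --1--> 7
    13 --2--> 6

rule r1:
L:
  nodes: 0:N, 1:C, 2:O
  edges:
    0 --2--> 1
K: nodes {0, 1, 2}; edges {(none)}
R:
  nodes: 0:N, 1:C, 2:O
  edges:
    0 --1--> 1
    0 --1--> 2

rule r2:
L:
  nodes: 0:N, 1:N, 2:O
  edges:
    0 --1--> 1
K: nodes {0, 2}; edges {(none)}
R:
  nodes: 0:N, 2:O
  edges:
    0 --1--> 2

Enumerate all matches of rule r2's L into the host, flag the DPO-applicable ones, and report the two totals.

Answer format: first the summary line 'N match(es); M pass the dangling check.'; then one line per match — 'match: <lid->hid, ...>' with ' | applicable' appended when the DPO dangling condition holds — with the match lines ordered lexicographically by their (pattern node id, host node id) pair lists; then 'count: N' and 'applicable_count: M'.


9 match(es); 0 pass the dangling check.
match: 0->0, 1->9, 2->4
match: 0->0, 1->9, 2->5
match: 0->0, 1->9, 2->13
match: 0->7, 1->9, 2->4
match: 0->7, 1->9, 2->5
match: 0->7, 1->9, 2->13
match: 0->12, 1->7, 2->4
match: 0->12, 1->7, 2->5
match: 0->12, 1->7, 2->13
count: 9
applicable_count: 0


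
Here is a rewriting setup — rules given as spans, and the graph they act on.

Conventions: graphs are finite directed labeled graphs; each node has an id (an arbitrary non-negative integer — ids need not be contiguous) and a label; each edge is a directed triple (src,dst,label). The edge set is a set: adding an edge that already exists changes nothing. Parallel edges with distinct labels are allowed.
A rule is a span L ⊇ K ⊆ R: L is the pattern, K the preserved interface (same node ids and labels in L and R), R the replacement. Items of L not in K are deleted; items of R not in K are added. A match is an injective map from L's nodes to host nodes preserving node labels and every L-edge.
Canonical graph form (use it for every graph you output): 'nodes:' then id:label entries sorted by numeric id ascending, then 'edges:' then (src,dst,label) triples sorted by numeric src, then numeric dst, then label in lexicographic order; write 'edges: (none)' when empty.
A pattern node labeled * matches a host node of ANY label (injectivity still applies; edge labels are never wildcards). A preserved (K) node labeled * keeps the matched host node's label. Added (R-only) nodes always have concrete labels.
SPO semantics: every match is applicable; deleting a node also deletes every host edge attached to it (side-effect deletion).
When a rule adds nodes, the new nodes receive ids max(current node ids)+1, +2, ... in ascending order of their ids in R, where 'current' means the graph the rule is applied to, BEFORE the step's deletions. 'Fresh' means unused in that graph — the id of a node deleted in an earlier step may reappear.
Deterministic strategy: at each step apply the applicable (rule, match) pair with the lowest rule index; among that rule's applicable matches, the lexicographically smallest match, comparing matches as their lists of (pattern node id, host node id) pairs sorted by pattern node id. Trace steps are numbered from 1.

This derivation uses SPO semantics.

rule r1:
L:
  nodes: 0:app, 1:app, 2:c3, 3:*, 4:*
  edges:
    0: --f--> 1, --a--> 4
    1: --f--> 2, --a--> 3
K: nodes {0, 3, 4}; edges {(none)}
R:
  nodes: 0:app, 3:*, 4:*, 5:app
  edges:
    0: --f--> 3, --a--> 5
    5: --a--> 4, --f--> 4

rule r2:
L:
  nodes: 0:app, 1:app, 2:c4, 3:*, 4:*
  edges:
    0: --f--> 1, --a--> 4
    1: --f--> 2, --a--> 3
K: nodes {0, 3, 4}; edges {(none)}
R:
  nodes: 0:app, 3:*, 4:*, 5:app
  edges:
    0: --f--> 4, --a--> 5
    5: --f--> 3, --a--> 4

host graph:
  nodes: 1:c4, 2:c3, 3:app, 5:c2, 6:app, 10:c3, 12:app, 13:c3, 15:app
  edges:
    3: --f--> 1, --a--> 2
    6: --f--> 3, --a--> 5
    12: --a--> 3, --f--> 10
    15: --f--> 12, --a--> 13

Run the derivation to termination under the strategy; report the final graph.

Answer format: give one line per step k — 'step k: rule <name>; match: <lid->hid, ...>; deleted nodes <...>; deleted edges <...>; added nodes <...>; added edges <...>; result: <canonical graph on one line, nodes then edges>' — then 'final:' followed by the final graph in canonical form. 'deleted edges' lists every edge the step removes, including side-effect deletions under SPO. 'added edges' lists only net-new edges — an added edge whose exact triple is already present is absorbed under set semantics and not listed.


step 1: rule r1; match: 0->15, 1->12, 2->10, 3->3, 4->13; deleted nodes 10, 12; deleted edges (12,3,a); (12,10,f); (15,12,f); (15,13,a); added nodes 16; added edges (15,3,f); (15,16,a); (16,13,a); (16,13,f); result: nodes: 1:c4, 2:c3, 3:app, 5:c2, 6:app, 13:c3, 15:app, 16:app edges: (3,1,f); (3,2,a); (6,3,f); (6,5,a); (15,3,f); (15,16,a); (16,13,a); (16,13,f)
step 2: rule r2; match: 0->6, 1->3, 2->1, 3->2, 4->5; deleted nodes 1, 3; deleted edges (3,1,f); (3,2,a); (6,3,f); (6,5,a); (15,3,f); added nodes 17; added edges (6,5,f); (6,17,a); (17,2,f); (17,5,a); result: nodes: 2:c3, 5:c2, 6:app, 13:c3, 15:app, 16:app, 17:app edges: (6,5,f); (6,17,a); (15,16,a); (16,13,a); (16,13,f); (17,2,f); (17,5,a)
final:
nodes: 2:c3, 5:c2, 6:app, 13:c3, 15:app, 16:app, 17:app
edges: (6,5,f); (6,17,a); (15,16,a); (16,13,a); (16,13,f); (17,2,f); (17,5,a)


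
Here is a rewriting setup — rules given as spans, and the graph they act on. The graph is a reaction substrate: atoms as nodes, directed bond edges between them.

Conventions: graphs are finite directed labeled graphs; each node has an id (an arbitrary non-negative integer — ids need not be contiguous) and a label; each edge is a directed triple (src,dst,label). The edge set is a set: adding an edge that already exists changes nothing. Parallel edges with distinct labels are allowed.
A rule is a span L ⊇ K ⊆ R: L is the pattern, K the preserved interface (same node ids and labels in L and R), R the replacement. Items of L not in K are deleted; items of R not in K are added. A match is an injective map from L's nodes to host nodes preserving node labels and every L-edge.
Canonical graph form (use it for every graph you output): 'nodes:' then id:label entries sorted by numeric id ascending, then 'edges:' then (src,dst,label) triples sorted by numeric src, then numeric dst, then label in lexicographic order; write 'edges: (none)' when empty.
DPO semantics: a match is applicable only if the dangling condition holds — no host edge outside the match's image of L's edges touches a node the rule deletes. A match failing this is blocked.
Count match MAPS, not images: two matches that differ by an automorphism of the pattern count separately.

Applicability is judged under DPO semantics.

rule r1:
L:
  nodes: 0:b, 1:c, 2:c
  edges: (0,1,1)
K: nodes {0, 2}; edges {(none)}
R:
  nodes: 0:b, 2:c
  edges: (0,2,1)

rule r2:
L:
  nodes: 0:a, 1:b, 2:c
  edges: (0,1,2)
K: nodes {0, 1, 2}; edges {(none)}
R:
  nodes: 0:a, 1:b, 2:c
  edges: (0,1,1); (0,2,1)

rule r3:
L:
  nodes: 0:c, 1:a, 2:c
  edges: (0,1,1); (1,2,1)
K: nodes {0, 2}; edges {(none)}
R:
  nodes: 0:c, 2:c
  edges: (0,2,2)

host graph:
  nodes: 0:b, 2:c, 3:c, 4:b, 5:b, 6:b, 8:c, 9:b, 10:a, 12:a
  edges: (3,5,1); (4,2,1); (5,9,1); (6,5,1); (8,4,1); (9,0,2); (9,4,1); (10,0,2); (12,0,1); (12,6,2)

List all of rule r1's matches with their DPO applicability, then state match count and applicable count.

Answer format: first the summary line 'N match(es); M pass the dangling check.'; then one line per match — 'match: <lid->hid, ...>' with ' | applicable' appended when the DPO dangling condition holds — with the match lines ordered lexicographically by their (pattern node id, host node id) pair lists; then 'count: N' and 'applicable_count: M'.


2 match(es); 2 pass the dangling check.
match: 0->4, 1->2, 2->3 | applicable
match: 0->4, 1->2, 2->8 | applicable
count: 2
applicable_count: 2


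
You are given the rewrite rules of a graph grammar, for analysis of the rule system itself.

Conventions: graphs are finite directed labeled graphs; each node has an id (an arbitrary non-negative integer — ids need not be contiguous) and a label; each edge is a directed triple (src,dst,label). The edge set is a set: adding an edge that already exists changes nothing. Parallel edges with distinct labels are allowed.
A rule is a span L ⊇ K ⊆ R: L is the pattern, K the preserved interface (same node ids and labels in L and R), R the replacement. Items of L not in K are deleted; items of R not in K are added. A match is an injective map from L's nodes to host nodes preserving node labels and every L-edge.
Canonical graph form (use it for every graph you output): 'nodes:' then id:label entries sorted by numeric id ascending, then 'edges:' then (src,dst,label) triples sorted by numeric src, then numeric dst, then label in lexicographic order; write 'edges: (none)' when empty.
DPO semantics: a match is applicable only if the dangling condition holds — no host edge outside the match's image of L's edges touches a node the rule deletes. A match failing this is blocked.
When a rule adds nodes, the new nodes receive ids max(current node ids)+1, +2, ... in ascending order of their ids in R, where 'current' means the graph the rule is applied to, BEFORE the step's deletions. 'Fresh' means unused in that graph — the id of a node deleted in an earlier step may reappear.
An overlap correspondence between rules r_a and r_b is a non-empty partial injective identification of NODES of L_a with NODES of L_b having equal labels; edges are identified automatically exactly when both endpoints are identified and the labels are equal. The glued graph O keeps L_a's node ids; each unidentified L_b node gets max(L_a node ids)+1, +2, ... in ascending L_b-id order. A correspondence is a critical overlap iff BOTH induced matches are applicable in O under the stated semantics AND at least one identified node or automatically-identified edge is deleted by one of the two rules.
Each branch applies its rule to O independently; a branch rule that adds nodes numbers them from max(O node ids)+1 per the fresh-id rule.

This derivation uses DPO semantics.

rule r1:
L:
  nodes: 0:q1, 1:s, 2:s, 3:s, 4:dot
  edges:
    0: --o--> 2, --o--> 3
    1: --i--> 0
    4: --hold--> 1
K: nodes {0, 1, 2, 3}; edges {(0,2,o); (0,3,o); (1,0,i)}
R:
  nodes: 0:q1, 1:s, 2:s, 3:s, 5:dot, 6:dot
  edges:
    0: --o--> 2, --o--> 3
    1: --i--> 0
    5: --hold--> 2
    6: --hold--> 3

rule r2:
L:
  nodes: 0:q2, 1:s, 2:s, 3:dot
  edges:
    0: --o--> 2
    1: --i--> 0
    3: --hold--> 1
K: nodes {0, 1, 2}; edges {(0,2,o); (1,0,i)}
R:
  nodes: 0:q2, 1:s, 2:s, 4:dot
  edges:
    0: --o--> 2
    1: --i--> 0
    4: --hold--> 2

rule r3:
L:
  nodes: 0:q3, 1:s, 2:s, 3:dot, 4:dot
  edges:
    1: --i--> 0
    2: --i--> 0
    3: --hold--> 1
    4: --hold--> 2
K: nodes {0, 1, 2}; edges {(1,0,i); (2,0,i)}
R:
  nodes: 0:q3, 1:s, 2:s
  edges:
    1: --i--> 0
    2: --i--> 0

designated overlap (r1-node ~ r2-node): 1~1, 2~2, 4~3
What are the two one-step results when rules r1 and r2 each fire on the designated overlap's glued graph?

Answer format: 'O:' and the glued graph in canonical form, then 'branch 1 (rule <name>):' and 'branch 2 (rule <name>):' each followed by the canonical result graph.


O:
nodes: 0:q1, 1:s, 2:s, 3:s, 4:dot, 5:q2
edges: (0,2,o); (0,3,o); (1,0,i); (1,5,i); (4,1,hold); (5,2,o)
branch 1 (rule r1):
nodes: 0:q1, 1:s, 2:s, 3:s, 5:q2, 6:dot, 7:dot
edges: (0,2,o); (0,3,o); (1,0,i); (1,5,i); (5,2,o); (6,2,hold); (7,3,hold)
branch 2 (rule r2):
nodes: 0:q1, 1:s, 2:s, 3:s, 5:q2, 6:dot
edges: (0,2,o); (0,3,o); (1,0,i); (1,5,i); (5,2,o); (6,2,hold)


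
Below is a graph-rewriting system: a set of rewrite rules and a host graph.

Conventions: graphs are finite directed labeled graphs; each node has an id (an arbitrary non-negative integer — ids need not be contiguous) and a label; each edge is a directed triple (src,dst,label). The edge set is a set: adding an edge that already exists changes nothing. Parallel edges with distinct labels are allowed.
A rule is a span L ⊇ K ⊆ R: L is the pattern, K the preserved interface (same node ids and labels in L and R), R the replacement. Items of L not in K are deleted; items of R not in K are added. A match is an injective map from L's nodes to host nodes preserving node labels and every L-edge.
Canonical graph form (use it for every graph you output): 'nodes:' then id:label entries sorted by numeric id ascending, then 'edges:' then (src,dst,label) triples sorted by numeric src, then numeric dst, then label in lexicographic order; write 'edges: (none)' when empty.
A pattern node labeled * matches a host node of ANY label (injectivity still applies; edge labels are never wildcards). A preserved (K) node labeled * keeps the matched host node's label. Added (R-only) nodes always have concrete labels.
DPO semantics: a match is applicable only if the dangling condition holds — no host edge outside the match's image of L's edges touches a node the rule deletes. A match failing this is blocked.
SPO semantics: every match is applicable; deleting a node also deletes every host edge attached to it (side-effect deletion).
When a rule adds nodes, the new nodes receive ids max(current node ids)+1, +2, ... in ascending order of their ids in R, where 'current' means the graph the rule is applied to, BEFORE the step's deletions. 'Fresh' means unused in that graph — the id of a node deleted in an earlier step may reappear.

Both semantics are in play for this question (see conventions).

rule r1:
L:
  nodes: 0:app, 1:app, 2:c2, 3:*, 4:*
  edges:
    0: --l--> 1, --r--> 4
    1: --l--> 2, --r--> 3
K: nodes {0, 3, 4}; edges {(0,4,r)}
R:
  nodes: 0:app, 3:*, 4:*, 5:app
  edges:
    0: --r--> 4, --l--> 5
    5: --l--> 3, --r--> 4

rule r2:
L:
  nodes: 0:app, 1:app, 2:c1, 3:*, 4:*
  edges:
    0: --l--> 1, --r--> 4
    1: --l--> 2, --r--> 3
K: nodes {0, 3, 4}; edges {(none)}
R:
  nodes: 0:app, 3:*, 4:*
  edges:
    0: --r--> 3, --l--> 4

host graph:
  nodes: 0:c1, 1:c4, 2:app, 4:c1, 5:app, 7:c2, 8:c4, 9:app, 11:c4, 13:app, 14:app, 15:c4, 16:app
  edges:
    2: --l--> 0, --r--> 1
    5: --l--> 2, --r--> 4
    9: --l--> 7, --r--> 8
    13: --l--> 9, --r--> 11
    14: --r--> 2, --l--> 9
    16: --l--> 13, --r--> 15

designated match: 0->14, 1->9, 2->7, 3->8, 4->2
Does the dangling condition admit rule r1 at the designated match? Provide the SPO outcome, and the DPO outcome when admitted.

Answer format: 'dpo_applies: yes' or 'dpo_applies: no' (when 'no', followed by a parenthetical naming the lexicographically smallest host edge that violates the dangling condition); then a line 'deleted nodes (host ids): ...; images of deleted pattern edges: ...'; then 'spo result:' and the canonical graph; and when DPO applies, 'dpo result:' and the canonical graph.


dpo_applies: no
(the rule deletes node 9, which keeps host edge (13,9,l) outside the match image — the dangling condition fails, DPO blocks; SPO proceeds and side-deletes such edges)
deleted nodes (host ids): 7, 9; images of deleted pattern edges: (9,7,l); (9,8,r); (14,9,l)
spo result:
nodes: 0:c1, 1:c4, 2:app, 4:c1, 5:app, 8:c4, 11:c4, 13:app, 14:app, 15:c4, 16:app, 17:app
edges: (2,0,l); (2,1,r); (5,2,l); (5,4,r); (13,11,r); (14,2,r); (14,17,l); (16,13,l); (16,15,r); (17,2,r); (17,8,l)


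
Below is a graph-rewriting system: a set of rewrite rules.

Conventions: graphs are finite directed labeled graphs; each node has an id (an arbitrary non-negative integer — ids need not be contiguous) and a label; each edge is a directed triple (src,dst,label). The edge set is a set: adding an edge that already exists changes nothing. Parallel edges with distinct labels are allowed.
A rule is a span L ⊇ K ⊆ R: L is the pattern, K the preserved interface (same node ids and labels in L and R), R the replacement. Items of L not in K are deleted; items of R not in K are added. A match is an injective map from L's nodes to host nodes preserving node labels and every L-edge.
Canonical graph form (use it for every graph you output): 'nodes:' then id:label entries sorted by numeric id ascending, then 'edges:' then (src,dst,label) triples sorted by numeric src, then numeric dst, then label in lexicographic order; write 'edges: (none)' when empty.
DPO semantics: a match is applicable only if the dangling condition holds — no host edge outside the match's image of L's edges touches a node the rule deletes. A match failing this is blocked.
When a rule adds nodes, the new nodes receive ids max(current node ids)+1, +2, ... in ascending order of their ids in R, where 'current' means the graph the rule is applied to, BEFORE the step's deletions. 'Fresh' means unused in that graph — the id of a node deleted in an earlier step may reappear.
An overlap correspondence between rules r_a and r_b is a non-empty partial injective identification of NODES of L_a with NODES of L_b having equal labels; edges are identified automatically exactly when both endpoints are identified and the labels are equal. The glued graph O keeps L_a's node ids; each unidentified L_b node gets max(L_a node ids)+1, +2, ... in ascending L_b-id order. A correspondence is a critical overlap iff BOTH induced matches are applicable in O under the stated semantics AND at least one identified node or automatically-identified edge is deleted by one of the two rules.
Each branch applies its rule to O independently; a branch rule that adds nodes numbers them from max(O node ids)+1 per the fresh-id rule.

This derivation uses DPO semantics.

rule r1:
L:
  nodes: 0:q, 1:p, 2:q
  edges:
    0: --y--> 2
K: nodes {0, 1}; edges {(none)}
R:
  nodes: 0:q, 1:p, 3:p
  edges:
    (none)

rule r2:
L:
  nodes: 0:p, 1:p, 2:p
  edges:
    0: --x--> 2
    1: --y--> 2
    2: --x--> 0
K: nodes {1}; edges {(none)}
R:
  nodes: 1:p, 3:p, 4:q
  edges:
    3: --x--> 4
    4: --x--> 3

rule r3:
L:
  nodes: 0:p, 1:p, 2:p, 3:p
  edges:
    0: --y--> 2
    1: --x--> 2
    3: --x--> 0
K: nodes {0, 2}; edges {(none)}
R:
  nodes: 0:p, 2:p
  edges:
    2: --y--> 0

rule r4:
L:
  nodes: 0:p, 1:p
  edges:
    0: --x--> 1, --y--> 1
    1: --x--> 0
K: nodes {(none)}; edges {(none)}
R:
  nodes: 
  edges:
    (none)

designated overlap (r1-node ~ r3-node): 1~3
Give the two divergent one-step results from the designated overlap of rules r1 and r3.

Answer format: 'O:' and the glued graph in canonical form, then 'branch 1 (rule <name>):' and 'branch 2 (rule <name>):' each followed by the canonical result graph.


O:
nodes: 0:q, 1:p, 2:q, 3:p, 4:p, 5:p
edges: (0,2,y); (1,3,x); (3,5,y); (4,5,x)
branch 1 (rule r1):
nodes: 0:q, 1:p, 3:p, 4:p, 5:p, 6:p
edges: (1,3,x); (3,5,y); (4,5,x)
branch 2 (rule r3):
nodes: 0:q, 2:q, 3:p, 5:p
edges: (0,2,y); (5,3,y)


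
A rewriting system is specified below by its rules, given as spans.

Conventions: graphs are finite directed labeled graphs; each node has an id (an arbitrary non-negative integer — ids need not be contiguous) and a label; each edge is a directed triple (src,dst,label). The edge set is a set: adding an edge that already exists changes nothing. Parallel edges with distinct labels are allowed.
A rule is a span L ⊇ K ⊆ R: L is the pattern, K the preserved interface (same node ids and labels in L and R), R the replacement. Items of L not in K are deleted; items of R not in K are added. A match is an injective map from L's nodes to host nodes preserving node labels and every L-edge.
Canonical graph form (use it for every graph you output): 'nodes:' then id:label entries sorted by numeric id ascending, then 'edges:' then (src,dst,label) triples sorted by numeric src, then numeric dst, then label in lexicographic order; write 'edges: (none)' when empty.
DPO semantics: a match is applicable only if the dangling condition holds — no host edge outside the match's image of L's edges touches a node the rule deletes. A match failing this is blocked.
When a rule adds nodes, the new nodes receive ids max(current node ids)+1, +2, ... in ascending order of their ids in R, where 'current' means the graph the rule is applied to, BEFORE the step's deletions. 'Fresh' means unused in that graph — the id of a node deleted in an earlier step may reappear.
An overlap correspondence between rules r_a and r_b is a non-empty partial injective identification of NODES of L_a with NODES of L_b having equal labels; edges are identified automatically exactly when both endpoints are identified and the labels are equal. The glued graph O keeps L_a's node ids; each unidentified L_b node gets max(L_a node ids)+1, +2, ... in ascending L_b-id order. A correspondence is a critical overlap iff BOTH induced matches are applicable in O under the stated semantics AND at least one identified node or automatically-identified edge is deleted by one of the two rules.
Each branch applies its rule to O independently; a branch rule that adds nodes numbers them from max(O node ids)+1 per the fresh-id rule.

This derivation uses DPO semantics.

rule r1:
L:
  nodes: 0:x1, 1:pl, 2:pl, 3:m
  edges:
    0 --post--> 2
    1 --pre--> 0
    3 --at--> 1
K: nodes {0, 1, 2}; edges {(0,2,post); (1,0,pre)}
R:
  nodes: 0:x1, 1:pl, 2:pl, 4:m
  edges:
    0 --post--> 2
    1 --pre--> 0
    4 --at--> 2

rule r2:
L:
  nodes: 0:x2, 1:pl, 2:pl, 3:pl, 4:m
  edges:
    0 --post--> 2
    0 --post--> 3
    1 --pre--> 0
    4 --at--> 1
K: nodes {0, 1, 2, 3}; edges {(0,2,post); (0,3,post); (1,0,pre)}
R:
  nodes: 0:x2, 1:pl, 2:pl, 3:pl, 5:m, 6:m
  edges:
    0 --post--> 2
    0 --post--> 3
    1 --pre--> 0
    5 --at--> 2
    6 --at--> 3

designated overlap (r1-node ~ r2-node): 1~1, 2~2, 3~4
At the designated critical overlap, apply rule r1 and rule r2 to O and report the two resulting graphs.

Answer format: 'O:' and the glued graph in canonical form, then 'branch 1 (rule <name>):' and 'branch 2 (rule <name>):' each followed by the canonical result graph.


O:
nodes: 0:x1, 1:pl, 2:pl, 3:m, 4:x2, 5:pl
edges: (0,2,post); (1,0,pre); (1,4,pre); (3,1,at); (4,2,post); (4,5,post)
branch 1 (rule r1):
nodes: 0:x1, 1:pl, 2:pl, 4:x2, 5:pl, 6:m
edges: (0,2,post); (1,0,pre); (1,4,pre); (4,2,post); (4,5,post); (6,2,at)
branch 2 (rule r2):
nodes: 0:x1, 1:pl, 2:pl, 4:x2, 5:pl, 6:m, 7:m
edges: (0,2,post); (1,0,pre); (1,4,pre); (4,2,post); (4,5,post); (6,2,at); (7,5,at)


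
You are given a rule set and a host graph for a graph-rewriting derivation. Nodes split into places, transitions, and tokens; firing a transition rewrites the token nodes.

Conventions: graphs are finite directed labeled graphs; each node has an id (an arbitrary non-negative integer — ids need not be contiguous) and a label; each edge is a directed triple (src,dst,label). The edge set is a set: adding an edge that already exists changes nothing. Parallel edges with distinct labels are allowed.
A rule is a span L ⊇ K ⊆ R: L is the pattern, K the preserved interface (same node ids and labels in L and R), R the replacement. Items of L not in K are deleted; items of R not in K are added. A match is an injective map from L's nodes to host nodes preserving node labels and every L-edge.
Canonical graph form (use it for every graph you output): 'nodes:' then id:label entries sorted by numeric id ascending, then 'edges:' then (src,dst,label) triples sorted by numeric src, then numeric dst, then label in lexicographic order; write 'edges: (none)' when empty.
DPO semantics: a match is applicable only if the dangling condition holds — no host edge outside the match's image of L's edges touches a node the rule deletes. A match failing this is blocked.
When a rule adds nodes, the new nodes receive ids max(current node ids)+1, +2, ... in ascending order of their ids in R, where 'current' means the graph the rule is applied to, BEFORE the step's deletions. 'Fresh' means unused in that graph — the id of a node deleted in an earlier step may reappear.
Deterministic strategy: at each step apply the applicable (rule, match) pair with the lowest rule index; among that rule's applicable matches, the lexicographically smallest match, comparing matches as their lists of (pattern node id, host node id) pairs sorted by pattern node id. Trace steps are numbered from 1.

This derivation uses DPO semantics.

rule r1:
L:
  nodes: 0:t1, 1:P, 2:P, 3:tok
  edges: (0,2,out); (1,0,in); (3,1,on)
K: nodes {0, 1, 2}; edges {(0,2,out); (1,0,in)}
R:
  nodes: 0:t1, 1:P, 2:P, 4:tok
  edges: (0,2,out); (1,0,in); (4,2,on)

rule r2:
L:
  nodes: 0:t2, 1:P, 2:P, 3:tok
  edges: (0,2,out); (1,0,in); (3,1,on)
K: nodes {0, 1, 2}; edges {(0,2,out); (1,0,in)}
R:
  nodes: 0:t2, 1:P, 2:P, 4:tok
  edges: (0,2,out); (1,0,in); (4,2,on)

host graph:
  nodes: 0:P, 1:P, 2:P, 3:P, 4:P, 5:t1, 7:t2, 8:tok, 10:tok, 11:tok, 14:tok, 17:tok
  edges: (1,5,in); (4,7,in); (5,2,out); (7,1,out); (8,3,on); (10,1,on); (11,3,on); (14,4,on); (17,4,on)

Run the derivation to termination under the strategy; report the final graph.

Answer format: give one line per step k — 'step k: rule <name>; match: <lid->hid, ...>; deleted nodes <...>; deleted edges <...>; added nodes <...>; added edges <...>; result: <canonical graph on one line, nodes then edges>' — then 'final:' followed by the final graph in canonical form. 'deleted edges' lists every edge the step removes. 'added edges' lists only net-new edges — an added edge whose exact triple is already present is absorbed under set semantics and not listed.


step 1: rule r1; match: 0->5, 1->1, 2->2, 3->10; deleted nodes 10; deleted edges (10,1,on); added nodes 18; added edges (18,2,on); result: nodes: 0:P, 1:P, 2:P, 3:P, 4:P, 5:t1, 7:t2, 8:tok, 11:tok, 14:tok, 17:tok, 18:tok edges: (1,5,in); (4,7,in); (5,2,out); (7,1,out); (8,3,on); (11,3,on); (14,4,on); (17,4,on); (18,2,on)
step 2: rule r2; match: 0->7, 1->4, 2->1, 3->14; deleted nodes 14; deleted edges (14,4,on); added nodes 19; added edges (19,1,on); result: nodes: 0:P, 1:P, 2:P, 3:P, 4:P, 5:t1, 7:t2, 8:tok, 11:tok, 17:tok, 18:tok, 19:tok edges: (1,5,in); (4,7,in); (5,2,out); (7,1,out); (8,3,on); (11,3,on); (17,4,on); (18,2,on); (19,1,on)
step 3: rule r1; match: 0->5, 1->1, 2->2, 3->19; deleted nodes 19; deleted edges (19,1,on); added nodes 20; added edges (20,2,on); result: nodes: 0:P, 1:P, 2:P, 3:P, 4:P, 5:t1, 7:t2, 8:tok, 11:tok, 17:tok, 18:tok, 20:tok edges: (1,5,in); (4,7,in); (5,2,out); (7,1,out); (8,3,on); (11,3,on); (17,4,on); (18,2,on); (20,2,on)
step 4: rule r2; match: 0->7, 1->4, 2->1, 3->17; deleted nodes 17; deleted edges (17,4,on); added nodes 21; added edges (21,1,on); result: nodes: 0:P, 1:P, 2:P, 3:P, 4:P, 5:t1, 7:t2, 8:tok, 11:tok, 18:tok, 20:tok, 21:tok edges: (1,5,in); (4,7,in); (5,2,out); (7,1,out); (8,3,on); (11,3,on); (18,2,on); (20,2,on); (21,1,on)
step 5: rule r1; match: 0->5, 1->1, 2->2, 3->21; deleted nodes 21; deleted edges (21,1,on); added nodes 22; added edges (22,2,on); result: nodes: 0:P, 1:P, 2:P, 3:P, 4:P, 5:t1, 7:t2, 8:tok, 11:tok, 18:tok, 20:tok, 22:tok edges: (1,5,in); (4,7,in); (5,2,out); (7,1,out); (8,3,on); (11,3,on); (18,2,on); (20,2,on); (22,2,on)
final:
nodes: 0:P, 1:P, 2:P, 3:P, 4:P, 5:t1, 7:t2, 8:tok, 11:tok, 18:tok, 20:tok, 22:tok
edges: (1,5,in); (4,7,in); (5,2,out); (7,1,out); (8,3,on); (11,3,on); (18,2,on); (20,2,on); (22,2,on)


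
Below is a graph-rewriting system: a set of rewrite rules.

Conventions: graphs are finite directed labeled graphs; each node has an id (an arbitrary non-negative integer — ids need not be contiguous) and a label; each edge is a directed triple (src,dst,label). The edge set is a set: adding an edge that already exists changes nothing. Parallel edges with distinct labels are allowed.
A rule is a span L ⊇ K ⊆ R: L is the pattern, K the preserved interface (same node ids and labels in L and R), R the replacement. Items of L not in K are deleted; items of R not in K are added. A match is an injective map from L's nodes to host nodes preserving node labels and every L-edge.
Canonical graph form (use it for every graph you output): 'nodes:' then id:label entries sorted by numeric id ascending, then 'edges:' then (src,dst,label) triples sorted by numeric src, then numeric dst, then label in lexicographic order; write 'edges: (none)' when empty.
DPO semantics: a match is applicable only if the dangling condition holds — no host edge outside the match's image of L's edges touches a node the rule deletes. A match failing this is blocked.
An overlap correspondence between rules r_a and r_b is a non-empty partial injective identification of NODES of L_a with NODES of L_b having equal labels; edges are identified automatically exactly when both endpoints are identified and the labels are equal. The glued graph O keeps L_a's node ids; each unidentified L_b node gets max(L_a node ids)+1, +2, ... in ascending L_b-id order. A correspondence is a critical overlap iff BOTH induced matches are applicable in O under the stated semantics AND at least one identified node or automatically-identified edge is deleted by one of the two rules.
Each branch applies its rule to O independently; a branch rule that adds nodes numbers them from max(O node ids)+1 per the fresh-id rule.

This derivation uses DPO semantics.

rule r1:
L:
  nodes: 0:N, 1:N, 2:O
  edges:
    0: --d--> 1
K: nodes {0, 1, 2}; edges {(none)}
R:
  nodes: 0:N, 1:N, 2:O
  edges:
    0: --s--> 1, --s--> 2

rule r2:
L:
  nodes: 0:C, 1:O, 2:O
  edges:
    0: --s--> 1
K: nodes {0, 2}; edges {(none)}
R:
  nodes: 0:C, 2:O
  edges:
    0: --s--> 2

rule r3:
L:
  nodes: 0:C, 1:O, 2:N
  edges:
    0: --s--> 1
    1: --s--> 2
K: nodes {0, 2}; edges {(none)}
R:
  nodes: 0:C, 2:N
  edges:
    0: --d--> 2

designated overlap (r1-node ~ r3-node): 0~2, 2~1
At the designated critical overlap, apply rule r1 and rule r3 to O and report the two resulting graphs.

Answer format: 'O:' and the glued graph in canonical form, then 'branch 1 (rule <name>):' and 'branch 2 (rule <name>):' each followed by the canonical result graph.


O:
nodes: 0:N, 1:N, 2:O, 3:C
edges: (0,1,d); (2,0,s); (3,2,s)
branch 1 (rule r1):
nodes: 0:N, 1:N, 2:O, 3:C
edges: (0,1,s); (0,2,s); (2,0,s); (3,2,s)
branch 2 (rule r3):
nodes: 0:N, 1:N, 3:C
edges: (0,1,d); (3,0,d)


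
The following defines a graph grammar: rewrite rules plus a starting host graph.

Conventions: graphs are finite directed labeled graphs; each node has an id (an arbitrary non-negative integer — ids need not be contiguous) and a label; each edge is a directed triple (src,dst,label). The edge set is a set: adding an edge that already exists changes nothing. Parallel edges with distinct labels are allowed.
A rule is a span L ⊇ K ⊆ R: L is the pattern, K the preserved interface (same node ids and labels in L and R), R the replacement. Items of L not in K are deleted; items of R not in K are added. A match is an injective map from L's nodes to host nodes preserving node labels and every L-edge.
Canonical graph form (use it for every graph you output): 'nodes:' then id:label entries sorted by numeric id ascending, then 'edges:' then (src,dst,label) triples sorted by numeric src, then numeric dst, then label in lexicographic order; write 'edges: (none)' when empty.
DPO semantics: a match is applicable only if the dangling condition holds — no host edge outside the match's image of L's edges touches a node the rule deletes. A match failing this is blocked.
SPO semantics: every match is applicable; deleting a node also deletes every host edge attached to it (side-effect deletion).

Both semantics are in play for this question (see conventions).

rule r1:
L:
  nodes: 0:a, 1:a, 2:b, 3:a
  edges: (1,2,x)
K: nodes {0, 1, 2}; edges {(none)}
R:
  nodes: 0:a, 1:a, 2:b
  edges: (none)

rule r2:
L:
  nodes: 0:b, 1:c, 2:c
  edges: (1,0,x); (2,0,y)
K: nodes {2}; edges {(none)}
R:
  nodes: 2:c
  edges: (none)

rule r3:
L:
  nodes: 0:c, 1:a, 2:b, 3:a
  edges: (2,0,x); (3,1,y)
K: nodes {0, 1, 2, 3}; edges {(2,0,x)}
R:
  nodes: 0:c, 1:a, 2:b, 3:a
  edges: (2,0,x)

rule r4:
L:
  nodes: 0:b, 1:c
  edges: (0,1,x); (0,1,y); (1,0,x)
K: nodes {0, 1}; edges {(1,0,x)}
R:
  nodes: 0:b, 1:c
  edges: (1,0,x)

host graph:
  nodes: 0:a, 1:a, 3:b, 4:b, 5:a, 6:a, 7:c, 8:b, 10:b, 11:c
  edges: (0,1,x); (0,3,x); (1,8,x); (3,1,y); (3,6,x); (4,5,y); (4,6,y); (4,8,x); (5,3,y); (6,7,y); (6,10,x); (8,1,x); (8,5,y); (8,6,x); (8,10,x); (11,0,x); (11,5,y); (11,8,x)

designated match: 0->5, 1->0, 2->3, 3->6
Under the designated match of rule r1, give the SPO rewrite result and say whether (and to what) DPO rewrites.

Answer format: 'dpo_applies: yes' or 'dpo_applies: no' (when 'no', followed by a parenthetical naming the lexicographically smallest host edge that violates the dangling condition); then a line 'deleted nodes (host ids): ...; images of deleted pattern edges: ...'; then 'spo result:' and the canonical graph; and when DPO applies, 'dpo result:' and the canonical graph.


dpo_applies: no
(the rule deletes node 6, which keeps host edge (3,6,x) outside the match image — the dangling condition fails, DPO blocks; SPO proceeds and side-deletes such edges)
deleted nodes (host ids): 6; images of deleted pattern edges: (0,3,x)
spo result:
nodes: 0:a, 1:a, 3:b, 4:b, 5:a, 7:c, 8:b, 10:b, 11:c
edges: (0,1,x); (1,8,x); (3,1,y); (4,5,y); (4,8,x); (5,3,y); (8,1,x); (8,5,y); (8,10,x); (11,0,x); (11,5,y); (11,8,x)


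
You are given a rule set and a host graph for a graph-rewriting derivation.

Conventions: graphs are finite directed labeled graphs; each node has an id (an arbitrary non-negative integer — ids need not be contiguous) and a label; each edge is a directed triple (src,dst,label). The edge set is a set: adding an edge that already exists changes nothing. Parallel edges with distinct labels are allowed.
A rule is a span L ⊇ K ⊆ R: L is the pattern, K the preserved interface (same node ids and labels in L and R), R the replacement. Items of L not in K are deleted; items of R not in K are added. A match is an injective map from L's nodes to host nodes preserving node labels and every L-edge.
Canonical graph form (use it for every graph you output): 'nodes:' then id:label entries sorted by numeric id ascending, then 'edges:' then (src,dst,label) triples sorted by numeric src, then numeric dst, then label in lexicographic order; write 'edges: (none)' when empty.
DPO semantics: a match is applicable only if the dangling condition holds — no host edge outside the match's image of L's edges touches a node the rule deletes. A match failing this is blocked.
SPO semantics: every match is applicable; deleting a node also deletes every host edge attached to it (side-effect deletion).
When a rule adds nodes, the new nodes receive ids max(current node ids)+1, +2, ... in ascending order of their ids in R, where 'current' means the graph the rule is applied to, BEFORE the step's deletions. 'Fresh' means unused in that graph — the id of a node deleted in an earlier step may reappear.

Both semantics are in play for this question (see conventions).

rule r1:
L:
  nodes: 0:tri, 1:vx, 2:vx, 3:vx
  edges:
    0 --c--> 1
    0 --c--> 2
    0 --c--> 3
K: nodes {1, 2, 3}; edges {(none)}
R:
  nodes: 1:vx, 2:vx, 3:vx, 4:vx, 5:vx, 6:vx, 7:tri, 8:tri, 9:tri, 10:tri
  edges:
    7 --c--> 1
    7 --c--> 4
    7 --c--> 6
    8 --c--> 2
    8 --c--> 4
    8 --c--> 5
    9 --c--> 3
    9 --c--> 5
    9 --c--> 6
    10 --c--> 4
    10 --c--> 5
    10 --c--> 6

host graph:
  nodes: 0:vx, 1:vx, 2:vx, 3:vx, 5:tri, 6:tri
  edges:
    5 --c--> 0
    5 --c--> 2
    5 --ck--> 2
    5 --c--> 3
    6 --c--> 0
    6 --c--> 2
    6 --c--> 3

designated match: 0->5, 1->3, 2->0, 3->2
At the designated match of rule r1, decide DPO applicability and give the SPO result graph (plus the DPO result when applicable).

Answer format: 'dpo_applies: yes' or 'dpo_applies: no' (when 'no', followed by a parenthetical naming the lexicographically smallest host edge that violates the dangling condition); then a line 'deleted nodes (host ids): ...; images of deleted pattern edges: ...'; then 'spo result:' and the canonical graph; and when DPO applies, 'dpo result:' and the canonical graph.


dpo_applies: no
(the rule deletes node 5, which keeps host edge (5,2,ck) outside the match image — the dangling condition fails, DPO blocks; SPO proceeds and side-deletes such edges)
deleted nodes (host ids): 5; images of deleted pattern edges: (5,0,c); (5,2,c); (5,3,c)
spo result:
nodes: 0:vx, 1:vx, 2:vx, 3:vx, 6:tri, 7:vx, 8:vx, 9:vx, 10:tri, 11:tri, 12:tri, 13:tri
edges: (6,0,c); (6,2,c); (6,3,c); (10,3,c); (10,7,c); (10,9,c); (11,0,c); (11,7,c); (11,8,c); (12,2,c); (12,8,c); (12,9,c); (13,7,c); (13,8,c); (13,9,c)


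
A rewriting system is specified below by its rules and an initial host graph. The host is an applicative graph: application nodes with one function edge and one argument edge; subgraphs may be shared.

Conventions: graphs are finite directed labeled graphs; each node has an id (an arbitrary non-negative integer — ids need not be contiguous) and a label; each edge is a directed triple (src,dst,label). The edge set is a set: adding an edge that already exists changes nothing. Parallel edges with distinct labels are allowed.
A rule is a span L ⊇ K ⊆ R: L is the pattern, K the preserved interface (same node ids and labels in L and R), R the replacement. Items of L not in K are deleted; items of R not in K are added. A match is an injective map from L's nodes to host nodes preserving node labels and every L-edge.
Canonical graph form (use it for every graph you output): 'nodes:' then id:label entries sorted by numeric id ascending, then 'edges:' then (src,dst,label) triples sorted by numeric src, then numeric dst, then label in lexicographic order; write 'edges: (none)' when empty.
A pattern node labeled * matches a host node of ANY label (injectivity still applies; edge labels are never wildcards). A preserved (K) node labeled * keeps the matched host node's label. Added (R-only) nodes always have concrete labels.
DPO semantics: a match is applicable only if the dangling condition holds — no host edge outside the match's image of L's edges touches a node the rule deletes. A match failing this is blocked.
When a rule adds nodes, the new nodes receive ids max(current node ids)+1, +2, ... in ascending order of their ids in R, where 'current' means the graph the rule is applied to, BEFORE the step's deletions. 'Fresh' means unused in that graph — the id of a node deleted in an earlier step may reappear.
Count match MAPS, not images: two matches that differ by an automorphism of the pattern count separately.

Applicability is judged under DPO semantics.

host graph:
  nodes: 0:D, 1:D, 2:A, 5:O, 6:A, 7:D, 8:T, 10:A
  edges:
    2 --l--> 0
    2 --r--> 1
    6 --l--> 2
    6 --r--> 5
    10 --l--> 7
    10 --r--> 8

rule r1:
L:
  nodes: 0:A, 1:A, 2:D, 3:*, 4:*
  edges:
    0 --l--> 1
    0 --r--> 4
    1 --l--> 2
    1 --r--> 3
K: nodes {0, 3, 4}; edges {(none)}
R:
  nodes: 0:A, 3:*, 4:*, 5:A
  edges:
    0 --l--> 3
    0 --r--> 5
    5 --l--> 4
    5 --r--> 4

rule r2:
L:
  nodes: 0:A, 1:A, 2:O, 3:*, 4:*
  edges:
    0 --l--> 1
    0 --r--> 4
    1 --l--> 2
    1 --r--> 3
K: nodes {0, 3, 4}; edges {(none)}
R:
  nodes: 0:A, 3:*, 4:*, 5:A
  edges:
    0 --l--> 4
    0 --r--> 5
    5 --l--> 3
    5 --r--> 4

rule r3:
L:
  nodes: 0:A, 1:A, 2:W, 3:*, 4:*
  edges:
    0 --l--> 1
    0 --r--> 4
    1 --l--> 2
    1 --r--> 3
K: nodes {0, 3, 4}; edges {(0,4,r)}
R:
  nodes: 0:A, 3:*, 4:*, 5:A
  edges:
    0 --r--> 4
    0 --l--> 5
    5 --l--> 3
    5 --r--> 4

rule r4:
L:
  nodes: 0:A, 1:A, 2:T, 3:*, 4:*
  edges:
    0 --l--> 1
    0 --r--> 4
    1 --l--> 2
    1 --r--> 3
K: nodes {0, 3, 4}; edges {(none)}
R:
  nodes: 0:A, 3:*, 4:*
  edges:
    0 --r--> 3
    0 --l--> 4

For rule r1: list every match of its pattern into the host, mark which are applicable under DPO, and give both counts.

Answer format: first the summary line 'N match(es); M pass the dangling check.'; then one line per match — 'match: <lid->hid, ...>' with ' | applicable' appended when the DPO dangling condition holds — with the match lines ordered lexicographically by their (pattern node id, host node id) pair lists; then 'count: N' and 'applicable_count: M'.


1 match(es); 1 pass the dangling check.
match: 0->6, 1->2, 2->0, 3->1, 4->5 | applicable
count: 1
applicable_count: 1
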